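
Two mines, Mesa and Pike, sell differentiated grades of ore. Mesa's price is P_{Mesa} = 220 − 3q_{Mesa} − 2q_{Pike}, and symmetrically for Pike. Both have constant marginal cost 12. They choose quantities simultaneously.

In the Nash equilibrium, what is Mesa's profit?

Mine Mesa's profit: π = q_{Mesa}(220 − 3q_{Mesa} − 2q_{Pike}) − 12q_{Mesa}.
∂π/∂q_{Mesa} = 208 − 6q_{Mesa} − 2q_{Pike} = 0 ⇒ q_{Mesa} = 104/3 − (1/3)q_{Pike}.
By symmetry q_{Pike} = q_{Mesa}; substituting into the reaction function, (4/3)q_{Mesa} = 104/3 and q_{Mesa} = 26.
P_{Mesa} = 220 − 3·26 − 2·26 = 90.
Profit = (90 − 12)·26 = 2028.

2028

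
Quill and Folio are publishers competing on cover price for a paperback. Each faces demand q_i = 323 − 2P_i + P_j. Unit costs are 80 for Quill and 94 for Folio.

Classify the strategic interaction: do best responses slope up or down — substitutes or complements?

strategic complements

Quill's profit: π = (P_{Quill} − 80)(323 − 2P_{Quill} + P_{Folio}).
∂π/∂P_{Quill} = 483 − 4P_{Quill} + P_{Folio} = 0 ⇒ P_{Quill} = 120.75 + 0.25P_{Folio}.
The best-response slope dP_{Quill}/dP_{Folio} = 0.25 > 0: the reaction function is upward-sloping, so the choices are strategic complements.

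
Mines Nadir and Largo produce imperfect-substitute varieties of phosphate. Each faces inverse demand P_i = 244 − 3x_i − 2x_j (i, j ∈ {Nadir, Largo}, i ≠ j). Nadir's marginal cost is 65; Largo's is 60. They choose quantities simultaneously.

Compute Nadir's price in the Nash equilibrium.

Mine Nadir's profit: π = x_{Nadir}(244 − 3x_{Nadir} − 2x_{Largo}) − 65x_{Nadir}.
∂π/∂x_{Nadir} = 179 − 6x_{Nadir} − 2x_{Largo} = 0 ⇒ x_{Nadir} = 179/6 − (1/3)x_{Largo}.
Similarly x_{Largo} = 92/3 − (1/3)x_{Nadir}.
Plugging x_{Largo} into Nadir's best response: x_{Nadir} = 179/6 − (1/3)(92/3 − (1/3)x_{Nadir}) ⇒ (8/9)x_{Nadir} = 353/18, so x_{Nadir} = 22.0625.
Then x_{Largo} = 92/3 − (1/3)·22.0625 = 23.3125.
P_{Nadir} = 244 − 3·22.0625 − 2·23.3125 = 131.1875.

131.1875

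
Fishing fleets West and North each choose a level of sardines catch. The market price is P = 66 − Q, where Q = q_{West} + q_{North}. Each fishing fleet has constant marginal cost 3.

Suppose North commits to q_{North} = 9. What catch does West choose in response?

Fishing fleet West's profit: π = q_{West}(66 − (q_{West} + q_{North})) − 3q_{West}.
∂π/∂q_{West} = 63 − 2q_{West} − q_{North} = 0, so q_{West} = 31.5 − 0.5q_{North}.
At q_{North} = 9: q_{West} = 31.5 − 0.5·9 = 27.

27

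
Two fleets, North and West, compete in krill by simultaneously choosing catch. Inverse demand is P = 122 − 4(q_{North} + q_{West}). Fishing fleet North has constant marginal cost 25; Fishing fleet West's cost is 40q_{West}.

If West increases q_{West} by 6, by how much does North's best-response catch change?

Fishing fleet North's profit: π = q_{North}(122 − 4(q_{North} + q_{West})) − 25q_{North}.
∂π/∂q_{North} = 97 − 8q_{North} − 4q_{West} = 0, so q_{North} = 12.125 − 0.5q_{West}.
The reaction-function slope is −0.5, so a 6-unit rise in q_{West} moves q_{North} by −0.5 × 6 = −3. North's best response falls — the actions are strategic substitutes.

-3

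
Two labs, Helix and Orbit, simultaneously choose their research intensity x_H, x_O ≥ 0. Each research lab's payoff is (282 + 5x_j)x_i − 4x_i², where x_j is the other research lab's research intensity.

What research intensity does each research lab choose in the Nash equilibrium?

Helix's payoff is (282 + 5x_O)x_H − 4x_H².
∂π/∂x_H = 282 + 5x_O − 8x_H = 0, so x_H = 35.25 + 0.625x_O.
The game is symmetric, so in equilibrium x_O = x_H: the reaction function gives 0.375x_H = 35.25, hence x_H = 94.

94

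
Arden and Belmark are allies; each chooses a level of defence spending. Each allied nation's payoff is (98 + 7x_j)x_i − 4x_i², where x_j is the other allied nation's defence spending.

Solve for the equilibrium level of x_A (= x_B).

Arden's payoff is (98 + 7x_B)x_A − 4x_A².
∂π/∂x_A = 98 + 7x_B − 8x_A = 0, so x_A = 12.25 + 0.875x_B.
Setting x_A = x_B in the reaction function: x_A = 12.25 + 0.875x_A, so x_A = 12.25 / 0.125 = 98.

98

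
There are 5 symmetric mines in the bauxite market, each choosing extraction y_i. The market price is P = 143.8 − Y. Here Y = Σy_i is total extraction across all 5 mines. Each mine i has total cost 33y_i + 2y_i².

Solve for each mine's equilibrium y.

11.08

A representative mine's profit is π_i = y_i(143.8 − Y) − 33y_i − 2y_i², with Y = y_i + Σ_{j≠i} y_j.
First-order condition: 110.8 − 6y_i − Σ_{j≠i} y_j = 0.
Imposing symmetry (y_j = y for all j) turns Σ_{j≠i} y_j into 4y, so 110.8 = 10y and y = 11.08.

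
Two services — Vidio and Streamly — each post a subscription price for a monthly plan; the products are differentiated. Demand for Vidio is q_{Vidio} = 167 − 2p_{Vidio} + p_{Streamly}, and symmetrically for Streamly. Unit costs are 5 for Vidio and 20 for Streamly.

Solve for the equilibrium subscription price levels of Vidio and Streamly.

Vidio's profit: π = (p_{Vidio} − 5)(167 − 2p_{Vidio} + p_{Streamly}).
∂π/∂p_{Vidio} = 177 − 4p_{Vidio} + p_{Streamly} = 0 ⇒ p_{Vidio} = 44.25 + 0.25p_{Streamly}.
Similarly p_{Streamly} = 51.75 + 0.25p_{Vidio}.
Plugging p_{Streamly} into Vidio's best response: p_{Vidio} = 44.25 + 0.25(51.75 + 0.25p_{Vidio}) ⇒ 0.9375p_{Vidio} = 57.1875, so p_{Vidio} = 61.
Then p_{Streamly} = 51.75 + 0.25·61 = 67.

61, 67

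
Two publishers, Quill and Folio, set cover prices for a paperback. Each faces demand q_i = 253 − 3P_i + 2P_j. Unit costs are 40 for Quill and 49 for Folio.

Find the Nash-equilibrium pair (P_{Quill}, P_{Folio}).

94.9375, 98.3125

Quill's profit: π = (P_{Quill} − 40)(253 − 3P_{Quill} + 2P_{Folio}).
∂π/∂P_{Quill} = 373 − 6P_{Quill} + 2P_{Folio} = 0 ⇒ P_{Quill} = 373/6 + (1/3)P_{Folio}.
Similarly P_{Folio} = 200/3 + (1/3)P_{Quill}.
Substituting the second reaction function into the first: P_{Quill} = 373/6 + (1/3)(200/3 + (1/3)P_{Quill}), which gives (8/9)P_{Quill} = 1519/18 ⇒ P_{Quill} = 94.9375.
Then P_{Folio} = 200/3 + (1/3)·94.9375 = 98.3125.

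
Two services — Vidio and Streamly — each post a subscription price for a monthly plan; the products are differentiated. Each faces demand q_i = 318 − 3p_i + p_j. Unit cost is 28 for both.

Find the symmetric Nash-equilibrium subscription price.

80.4

Vidio's profit: π = (p_{Vidio} − 28)(318 − 3p_{Vidio} + p_{Streamly}).
∂π/∂p_{Vidio} = 402 − 6p_{Vidio} + p_{Streamly} = 0 ⇒ p_{Vidio} = 67 + (1/6)p_{Streamly}.
The game is symmetric, so in equilibrium p_{Streamly} = p_{Vidio}: the reaction function gives (5/6)p_{Vidio} = 67, hence p_{Vidio} = 80.4.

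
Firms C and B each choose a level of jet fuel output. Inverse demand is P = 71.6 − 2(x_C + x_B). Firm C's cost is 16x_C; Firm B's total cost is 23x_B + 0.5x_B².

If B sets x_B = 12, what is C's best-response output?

7.9

Firm C's profit: π = x_C(71.6 − 2(x_C + x_B)) − 16x_C.
∂π/∂x_C = 55.6 − 4x_C − 2x_B = 0, so x_C = 13.9 − 0.5x_B.
At x_B = 12: x_C = 13.9 − 0.5·12 = 7.9.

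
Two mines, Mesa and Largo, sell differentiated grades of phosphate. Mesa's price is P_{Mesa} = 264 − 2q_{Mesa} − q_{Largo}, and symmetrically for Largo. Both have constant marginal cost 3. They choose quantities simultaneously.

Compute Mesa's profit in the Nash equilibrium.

Mine Mesa's profit: π = q_{Mesa}(264 − 2q_{Mesa} − q_{Largo}) − 3q_{Mesa}.
∂π/∂q_{Mesa} = 261 − 4q_{Mesa} − q_{Largo} = 0 ⇒ q_{Mesa} = 65.25 − 0.25q_{Largo}.
The game is symmetric, so in equilibrium q_{Largo} = q_{Mesa}: the reaction function gives 1.25q_{Mesa} = 65.25, hence q_{Mesa} = 52.2.
P_{Mesa} = 264 − 2·52.2 − 52.2 = 107.4.
Profit = (107.4 − 3)·52.2 = 5449.68.

5449.68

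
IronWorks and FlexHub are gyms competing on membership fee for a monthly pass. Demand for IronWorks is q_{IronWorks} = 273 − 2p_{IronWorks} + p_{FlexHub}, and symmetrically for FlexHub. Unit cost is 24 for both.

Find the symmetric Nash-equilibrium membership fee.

IronWorks's profit: π = (p_{IronWorks} − 24)(273 − 2p_{IronWorks} + p_{FlexHub}).
∂π/∂p_{IronWorks} = 321 − 4p_{IronWorks} + p_{FlexHub} = 0 ⇒ p_{IronWorks} = 80.25 + 0.25p_{FlexHub}.
The game is symmetric, so in equilibrium p_{FlexHub} = p_{IronWorks}: the reaction function gives 0.75p_{IronWorks} = 80.25, hence p_{IronWorks} = 107.

107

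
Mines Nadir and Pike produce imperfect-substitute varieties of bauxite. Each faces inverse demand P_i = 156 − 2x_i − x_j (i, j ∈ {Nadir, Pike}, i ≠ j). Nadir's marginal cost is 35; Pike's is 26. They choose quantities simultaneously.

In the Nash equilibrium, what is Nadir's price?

82.2

Mine Nadir's profit: π = x_{Nadir}(156 − 2x_{Nadir} − x_{Pike}) − 35x_{Nadir}.
∂π/∂x_{Nadir} = 121 − 4x_{Nadir} − x_{Pike} = 0 ⇒ x_{Nadir} = 30.25 − 0.25x_{Pike}.
Similarly x_{Pike} = 32.5 − 0.25x_{Nadir}.
Plugging x_{Pike} into Nadir's best response: x_{Nadir} = 30.25 − 0.25(32.5 − 0.25x_{Nadir}) ⇒ 0.9375x_{Nadir} = 22.125, so x_{Nadir} = 23.6.
Then x_{Pike} = 32.5 − 0.25·23.6 = 26.6.
P_{Nadir} = 156 − 2·23.6 − 26.6 = 82.2.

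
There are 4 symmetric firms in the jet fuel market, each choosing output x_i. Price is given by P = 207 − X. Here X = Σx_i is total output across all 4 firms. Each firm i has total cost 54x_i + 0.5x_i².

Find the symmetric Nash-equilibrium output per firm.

25.5

A representative firm's profit is π_i = x_i(207 − X) − 54x_i − 0.5x_i², with X = x_i + Σ_{j≠i} x_j.
First-order condition: 153 − 3x_i − Σ_{j≠i} x_j = 0.
In a symmetric equilibrium every firm chooses the same x, so Σ_{j≠i} x_j = 3x. The condition becomes 153 − 6x = 0, giving x = 153/6 = 25.5.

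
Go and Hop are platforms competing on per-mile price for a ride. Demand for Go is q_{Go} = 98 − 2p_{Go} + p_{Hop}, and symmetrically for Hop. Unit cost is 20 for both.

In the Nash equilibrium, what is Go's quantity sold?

Go's profit: π = (p_{Go} − 20)(98 − 2p_{Go} + p_{Hop}).
∂π/∂p_{Go} = 138 − 4p_{Go} + p_{Hop} = 0 ⇒ p_{Go} = 34.5 + 0.25p_{Hop}.
The game is symmetric, so in equilibrium p_{Hop} = p_{Go}: the reaction function gives 0.75p_{Go} = 34.5, hence p_{Go} = 46.
q_{Go} = 98 − 2·46 + 46 = 52.

52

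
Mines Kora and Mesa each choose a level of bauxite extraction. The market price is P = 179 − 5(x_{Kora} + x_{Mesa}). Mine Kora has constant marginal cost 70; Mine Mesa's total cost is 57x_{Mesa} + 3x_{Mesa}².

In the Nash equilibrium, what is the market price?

Mine Kora's profit: π = x_{Kora}(179 − 5(x_{Kora} + x_{Mesa})) − 70x_{Kora}.
∂π/∂x_{Kora} = 109 − 10x_{Kora} − 5x_{Mesa} = 0, so x_{Kora} = 10.9 − 0.5x_{Mesa}.
For Mesa: ∂π/∂x_{Mesa} = 122 − 16x_{Mesa} − 5x_{Kora} = 0 ⇒ x_{Mesa} = 7.625 − 0.3125x_{Kora}.
Substituting the second reaction function into the first: x_{Kora} = 10.9 − 0.5(7.625 − 0.3125x_{Kora}), which gives (27/32)x_{Kora} = 7.0875 ⇒ x_{Kora} = 8.4.
Then x_{Mesa} = 7.625 − 0.3125·8.4 = 5.
Equilibrium price: P = 179 − 5·13.4 = 112.

112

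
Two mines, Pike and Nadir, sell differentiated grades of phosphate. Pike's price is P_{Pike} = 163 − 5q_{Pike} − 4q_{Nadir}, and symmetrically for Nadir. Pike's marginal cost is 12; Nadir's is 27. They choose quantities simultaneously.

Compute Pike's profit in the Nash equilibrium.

Mine Pike's profit: π = q_{Pike}(163 − 5q_{Pike} − 4q_{Nadir}) − 12q_{Pike}.
∂π/∂q_{Pike} = 151 − 10q_{Pike} − 4q_{Nadir} = 0 ⇒ q_{Pike} = 15.1 − 0.4q_{Nadir}.
Similarly q_{Nadir} = 13.6 − 0.4q_{Pike}.
Solving the two reaction functions simultaneously: (1 − (−0.4)(−0.4))q_{Pike} = 15.1 − 0.4·13.6, so 0.84q_{Pike} = 9.66 and q_{Pike} = 11.5.
Then q_{Nadir} = 13.6 − 0.4·11.5 = 9.
P_{Pike} = 163 − 5·11.5 − 4·9 = 69.5.
Profit = (69.5 − 12)·11.5 = 661.25.

661.25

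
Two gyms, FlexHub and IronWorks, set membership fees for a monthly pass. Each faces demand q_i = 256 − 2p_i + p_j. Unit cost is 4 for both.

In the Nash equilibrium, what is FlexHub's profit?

14112

FlexHub's profit: π = (p_{FlexHub} − 4)(256 − 2p_{FlexHub} + p_{IronWorks}).
∂π/∂p_{FlexHub} = 264 − 4p_{FlexHub} + p_{IronWorks} = 0 ⇒ p_{FlexHub} = 66 + 0.25p_{IronWorks}.
The game is symmetric, so in equilibrium p_{IronWorks} = p_{FlexHub}: the reaction function gives 0.75p_{FlexHub} = 66, hence p_{FlexHub} = 88.
q_{FlexHub} = 256 − 2·88 + 88 = 168.
Profit = (88 − 4)·168 = 14112.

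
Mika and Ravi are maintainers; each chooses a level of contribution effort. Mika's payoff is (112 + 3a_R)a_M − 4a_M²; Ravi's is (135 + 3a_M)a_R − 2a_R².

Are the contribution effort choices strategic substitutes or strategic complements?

Expanding Mika's payoff: 112a_M + 3a_Ra_M − 4a_M².
∂π/∂a_M = 112 + 3a_R − 8a_M = 0, so a_M = 14 + 0.375a_R.
The best-response slope da_M/da_R = 0.375 > 0: the reaction function is upward-sloping, so the choices are strategic complements.

strategic complements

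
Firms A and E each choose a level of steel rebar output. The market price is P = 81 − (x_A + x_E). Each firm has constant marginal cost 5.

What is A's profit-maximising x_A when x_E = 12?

Firm A's profit: π = x_A(81 − (x_A + x_E)) − 5x_A.
∂π/∂x_A = 76 − 2x_A − x_E = 0, so x_A = 38 − 0.5x_E.
At x_E = 12: x_A = 38 − 0.5·12 = 32.

32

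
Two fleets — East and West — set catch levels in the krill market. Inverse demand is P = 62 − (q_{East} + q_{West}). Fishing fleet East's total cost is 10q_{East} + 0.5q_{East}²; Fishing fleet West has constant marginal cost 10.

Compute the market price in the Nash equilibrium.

30.8

Fishing fleet East's profit: π = q_{East}(62 − (q_{East} + q_{West})) − 10q_{East} − 0.5q_{East}².
∂π/∂q_{East} = 52 − 3q_{East} − q_{West} = 0, so q_{East} = 52/3 − (1/3)q_{West}.
For West: ∂π/∂q_{West} = 52 − 2q_{West} − q_{East} = 0 ⇒ q_{West} = 26 − 0.5q_{East}.
Solving the two reaction functions simultaneously: (1 − (−1/3)(−0.5))q_{East} = 52/3 − (1/3)·26, so (5/6)q_{East} = 26/3 and q_{East} = 10.4.
Then q_{West} = 26 − 0.5·10.4 = 20.8.
Equilibrium price: P = 62 − 31.2 = 30.8.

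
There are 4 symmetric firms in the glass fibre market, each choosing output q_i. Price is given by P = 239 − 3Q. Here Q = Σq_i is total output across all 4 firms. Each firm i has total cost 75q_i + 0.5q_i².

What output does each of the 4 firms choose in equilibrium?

10.25

A representative firm's profit is π_i = q_i(239 − 3Q) − 75q_i − 0.5q_i², with Q = q_i + Σ_{j≠i} q_j.
First-order condition: 164 − 7q_i − 3Σ_{j≠i} q_j = 0.
Imposing symmetry (q_j = q for all j) turns Σ_{j≠i} q_j into 3q, so 164 = 16q and q = 10.25.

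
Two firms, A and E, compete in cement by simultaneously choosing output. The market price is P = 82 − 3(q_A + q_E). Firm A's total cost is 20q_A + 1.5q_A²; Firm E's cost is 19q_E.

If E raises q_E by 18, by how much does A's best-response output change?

Firm A's profit: π = q_A(82 − 3(q_A + q_E)) − 20q_A − 1.5q_A².
∂π/∂q_A = 62 − 9q_A − 3q_E = 0, so q_A = 62/9 − (1/3)q_E.
The reaction-function slope is −1/3, so an 18-unit rise in q_E moves q_A by −1/3 × 18 = −6. A's best response falls — the actions are strategic substitutes.

-6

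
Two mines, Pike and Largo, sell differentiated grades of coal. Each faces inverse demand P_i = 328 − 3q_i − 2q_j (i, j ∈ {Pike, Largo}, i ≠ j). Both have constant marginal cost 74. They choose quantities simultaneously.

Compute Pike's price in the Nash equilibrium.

169.25

Mine Pike's profit: π = q_{Pike}(328 − 3q_{Pike} − 2q_{Largo}) − 74q_{Pike}.
∂π/∂q_{Pike} = 254 − 6q_{Pike} − 2q_{Largo} = 0 ⇒ q_{Pike} = 127/3 − (1/3)q_{Largo}.
The game is symmetric, so in equilibrium q_{Largo} = q_{Pike}: the reaction function gives (4/3)q_{Pike} = 127/3, hence q_{Pike} = 31.75.
P_{Pike} = 328 − 3·31.75 − 2·31.75 = 169.25.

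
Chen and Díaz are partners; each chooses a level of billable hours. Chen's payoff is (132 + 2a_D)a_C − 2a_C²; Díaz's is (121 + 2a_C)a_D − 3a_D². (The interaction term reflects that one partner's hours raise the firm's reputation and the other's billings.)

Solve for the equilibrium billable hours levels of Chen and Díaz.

51.7, 37.4

Expanding Chen's payoff: 132a_C + 2a_Da_C − 2a_C².
∂π/∂a_C = 132 + 2a_D − 4a_C = 0, so a_C = 33 + 0.5a_D.
Likewise for Díaz: a_D = 121/6 + (1/3)a_C.
Substituting the second reaction function into the first: a_C = 33 + 0.5(121/6 + (1/3)a_C), which gives (5/6)a_C = 517/12 ⇒ a_C = 51.7.
Then a_D = 121/6 + (1/3)·51.7 = 37.4.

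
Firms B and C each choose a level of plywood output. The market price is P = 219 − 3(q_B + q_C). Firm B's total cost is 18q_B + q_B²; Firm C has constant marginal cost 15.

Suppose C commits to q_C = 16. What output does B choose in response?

19.125

Firm B's profit: π = q_B(219 − 3(q_B + q_C)) − 18q_B − q_B².
∂π/∂q_B = 201 − 8q_B − 3q_C = 0, so q_B = 25.125 − 0.375q_C.
At q_C = 16: q_B = 25.125 − 0.375·16 = 19.125.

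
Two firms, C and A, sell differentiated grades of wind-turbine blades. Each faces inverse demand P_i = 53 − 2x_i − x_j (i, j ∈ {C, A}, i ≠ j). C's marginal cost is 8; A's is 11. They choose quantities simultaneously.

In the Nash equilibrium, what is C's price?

26.4

Firm C's profit: π = x_C(53 − 2x_C − x_A) − 8x_C.
∂π/∂x_C = 45 − 4x_C − x_A = 0 ⇒ x_C = 11.25 − 0.25x_A.
Similarly x_A = 10.5 − 0.25x_C.
Substituting the second reaction function into the first: x_C = 11.25 − 0.25(10.5 − 0.25x_C), which gives 0.9375x_C = 8.625 ⇒ x_C = 9.2.
Then x_A = 10.5 − 0.25·9.2 = 8.2.
P_C = 53 − 2·9.2 − 8.2 = 26.4.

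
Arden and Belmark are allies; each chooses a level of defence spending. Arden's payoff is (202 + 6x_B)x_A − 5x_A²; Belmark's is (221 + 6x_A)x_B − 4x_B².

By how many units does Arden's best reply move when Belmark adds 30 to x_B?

18

Expanding Arden's payoff: 202x_A + 6x_Bx_A − 5x_A².
∂π/∂x_A = 202 + 6x_B − 10x_A = 0, so x_A = 20.2 + 0.6x_B.
The reaction-function slope is 0.6, so a 30-unit rise in x_B moves x_A by 0.6 × 30 = 18. Arden's best response rises — the actions are strategic complements.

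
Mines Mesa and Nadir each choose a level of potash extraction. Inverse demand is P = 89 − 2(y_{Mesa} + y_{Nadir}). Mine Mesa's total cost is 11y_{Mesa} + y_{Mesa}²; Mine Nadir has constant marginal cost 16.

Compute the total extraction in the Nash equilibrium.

Mine Mesa's profit: π = y_{Mesa}(89 − 2(y_{Mesa} + y_{Nadir})) − 11y_{Mesa} − y_{Mesa}².
∂π/∂y_{Mesa} = 78 − 6y_{Mesa} − 2y_{Nadir} = 0, so y_{Mesa} = 13 − (1/3)y_{Nadir}.
For Nadir: ∂π/∂y_{Nadir} = 73 − 4y_{Nadir} − 2y_{Mesa} = 0 ⇒ y_{Nadir} = 18.25 − 0.5y_{Mesa}.
Plugging y_{Nadir} into Mesa's best response: y_{Mesa} = 13 − (1/3)(18.25 − 0.5y_{Mesa}) ⇒ (5/6)y_{Mesa} = 83/12, so y_{Mesa} = 8.3.
Then y_{Nadir} = 18.25 − 0.5·8.3 = 14.1.
Total extraction: 8.3 + 14.1 = 22.4.

22.4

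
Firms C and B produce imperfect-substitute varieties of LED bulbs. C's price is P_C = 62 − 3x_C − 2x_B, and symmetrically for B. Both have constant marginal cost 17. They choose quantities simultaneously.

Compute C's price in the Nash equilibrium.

Firm C's profit: π = x_C(62 − 3x_C − 2x_B) − 17x_C.
∂π/∂x_C = 45 − 6x_C − 2x_B = 0 ⇒ x_C = 7.5 − (1/3)x_B.
By symmetry x_B = x_C; substituting into the reaction function, (4/3)x_C = 7.5 and x_C = 5.625.
P_C = 62 − 3·5.625 − 2·5.625 = 33.875.

33.875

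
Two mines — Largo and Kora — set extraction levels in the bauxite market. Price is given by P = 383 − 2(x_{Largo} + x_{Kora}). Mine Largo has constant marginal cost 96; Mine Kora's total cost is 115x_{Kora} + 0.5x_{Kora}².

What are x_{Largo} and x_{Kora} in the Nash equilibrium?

Mine Largo's profit: π = x_{Largo}(383 − 2(x_{Largo} + x_{Kora})) − 96x_{Largo}.
∂π/∂x_{Largo} = 287 − 4x_{Largo} − 2x_{Kora} = 0, so x_{Largo} = 71.75 − 0.5x_{Kora}.
For Kora: ∂π/∂x_{Kora} = 268 − 5x_{Kora} − 2x_{Largo} = 0 ⇒ x_{Kora} = 53.6 − 0.4x_{Largo}.
Plugging x_{Kora} into Largo's best response: x_{Largo} = 71.75 − 0.5(53.6 − 0.4x_{Largo}) ⇒ 0.8x_{Largo} = 44.95, so x_{Largo} = 56.1875.
Then x_{Kora} = 53.6 − 0.4·56.1875 = 31.125.

56.1875, 31.125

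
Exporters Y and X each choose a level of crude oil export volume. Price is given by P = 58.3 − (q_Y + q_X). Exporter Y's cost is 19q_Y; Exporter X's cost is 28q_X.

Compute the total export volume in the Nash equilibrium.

23.2

Exporter Y's profit: π = q_Y(58.3 − (q_Y + q_X)) − 19q_Y.
∂π/∂q_Y = 39.3 − 2q_Y − q_X = 0, so q_Y = 19.65 − 0.5q_X.
By the same steps for X: q_X = 15.15 − 0.5q_Y.
Solving the two reaction functions simultaneously: (1 − (−0.5)(−0.5))q_Y = 19.65 − 0.5·15.15, so 0.75q_Y = 12.075 and q_Y = 16.1.
Then q_X = 15.15 − 0.5·16.1 = 7.1.
Total export volume: 16.1 + 7.1 = 23.2.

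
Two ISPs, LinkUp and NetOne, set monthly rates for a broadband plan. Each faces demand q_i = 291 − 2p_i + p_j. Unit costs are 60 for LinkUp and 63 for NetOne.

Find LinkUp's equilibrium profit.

LinkUp's profit: π = (p_{LinkUp} − 60)(291 − 2p_{LinkUp} + p_{NetOne}).
∂π/∂p_{LinkUp} = 411 − 4p_{LinkUp} + p_{NetOne} = 0 ⇒ p_{LinkUp} = 102.75 + 0.25p_{NetOne}.
Similarly p_{NetOne} = 104.25 + 0.25p_{LinkUp}.
Solving the two reaction functions simultaneously: (1 − (0.25)(0.25))p_{LinkUp} = 102.75 + 0.25·104.25, so 0.9375p_{LinkUp} = 128.8125 and p_{LinkUp} = 137.4.
Then p_{NetOne} = 104.25 + 0.25·137.4 = 138.6.
q_{LinkUp} = 291 − 2·137.4 + 138.6 = 154.8.
Profit = (137.4 − 60)·154.8 = 11981.52.

11981.52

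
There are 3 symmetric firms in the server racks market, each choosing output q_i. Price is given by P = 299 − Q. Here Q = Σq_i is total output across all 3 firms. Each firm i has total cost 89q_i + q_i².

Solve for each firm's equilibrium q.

A representative firm's profit is π_i = q_i(299 − Q) − 89q_i − q_i², with Q = q_i + Σ_{j≠i} q_j.
First-order condition: 210 − 4q_i − Σ_{j≠i} q_j = 0.
With identical firms, set every q_j = q: then 210 − 4q − 2q = 0, i.e. q = 210/6 = 35.

35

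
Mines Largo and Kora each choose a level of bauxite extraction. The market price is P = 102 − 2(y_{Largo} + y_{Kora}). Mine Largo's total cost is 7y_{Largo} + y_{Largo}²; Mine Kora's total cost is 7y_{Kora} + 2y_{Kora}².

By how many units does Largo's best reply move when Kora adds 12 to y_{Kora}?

Mine Largo's profit: π = y_{Largo}(102 − 2(y_{Largo} + y_{Kora})) − 7y_{Largo} − y_{Largo}².
∂π/∂y_{Largo} = 95 − 6y_{Largo} − 2y_{Kora} = 0, so y_{Largo} = 95/6 − (1/3)y_{Kora}.
The reaction-function slope is −1/3, so a 12-unit rise in y_{Kora} moves y_{Largo} by −1/3 × 12 = −4. Largo's best response falls — the actions are strategic substitutes.

-4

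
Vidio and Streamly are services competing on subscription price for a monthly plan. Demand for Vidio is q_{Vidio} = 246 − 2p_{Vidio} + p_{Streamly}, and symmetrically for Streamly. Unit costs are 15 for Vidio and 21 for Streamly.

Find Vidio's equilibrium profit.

Vidio's profit: π = (p_{Vidio} − 15)(246 − 2p_{Vidio} + p_{Streamly}).
∂π/∂p_{Vidio} = 276 − 4p_{Vidio} + p_{Streamly} = 0 ⇒ p_{Vidio} = 69 + 0.25p_{Streamly}.
Similarly p_{Streamly} = 72 + 0.25p_{Vidio}.
Substituting the second reaction function into the first: p_{Vidio} = 69 + 0.25(72 + 0.25p_{Vidio}), which gives 0.9375p_{Vidio} = 87 ⇒ p_{Vidio} = 92.8.
Then p_{Streamly} = 72 + 0.25·92.8 = 95.2.
q_{Vidio} = 246 − 2·92.8 + 95.2 = 155.6.
Profit = (92.8 − 15)·155.6 = 12105.68.

12105.68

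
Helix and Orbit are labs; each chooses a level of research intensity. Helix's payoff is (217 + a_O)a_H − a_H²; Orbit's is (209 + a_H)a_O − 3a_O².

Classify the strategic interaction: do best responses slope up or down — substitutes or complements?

Expanding Helix's payoff: 217a_H + a_Oa_H − a_H².
∂π/∂a_H = 217 + a_O − 2a_H = 0, so a_H = 108.5 + 0.5a_O.
The best-response slope da_H/da_O = 0.5 > 0: the reaction function is upward-sloping, so the choices are strategic complements.

strategic complements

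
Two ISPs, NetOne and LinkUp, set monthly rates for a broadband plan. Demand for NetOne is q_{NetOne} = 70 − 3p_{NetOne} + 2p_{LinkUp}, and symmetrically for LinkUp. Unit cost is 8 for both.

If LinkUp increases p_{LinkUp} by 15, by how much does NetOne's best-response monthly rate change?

5

NetOne's profit: π = (p_{NetOne} − 8)(70 − 3p_{NetOne} + 2p_{LinkUp}).
∂π/∂p_{NetOne} = 94 − 6p_{NetOne} + 2p_{LinkUp} = 0 ⇒ p_{NetOne} = 47/3 + (1/3)p_{LinkUp}.
The reaction-function slope is 1/3, so a 15-unit rise in p_{LinkUp} moves p_{NetOne} by 1/3 × 15 = 5. NetOne's best response rises — the actions are strategic complements.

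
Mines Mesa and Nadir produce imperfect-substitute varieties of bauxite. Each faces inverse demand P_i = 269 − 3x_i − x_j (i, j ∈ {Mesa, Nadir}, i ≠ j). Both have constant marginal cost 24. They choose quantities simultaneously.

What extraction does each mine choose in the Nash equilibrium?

35

Mine Mesa's profit: π = x_{Mesa}(269 − 3x_{Mesa} − x_{Nadir}) − 24x_{Mesa}.
∂π/∂x_{Mesa} = 245 − 6x_{Mesa} − x_{Nadir} = 0 ⇒ x_{Mesa} = 245/6 − (1/6)x_{Nadir}.
Setting x_{Mesa} = x_{Nadir} in the reaction function: x_{Mesa} = 245/6 − (1/6)x_{Mesa}, so x_{Mesa} = (245/6) / (7/6) = 35.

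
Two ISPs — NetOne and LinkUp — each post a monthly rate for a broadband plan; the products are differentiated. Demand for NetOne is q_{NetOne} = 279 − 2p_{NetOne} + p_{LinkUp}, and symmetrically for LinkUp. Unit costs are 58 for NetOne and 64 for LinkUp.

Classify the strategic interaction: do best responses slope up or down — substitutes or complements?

strategic complements

NetOne's profit: π = (p_{NetOne} − 58)(279 − 2p_{NetOne} + p_{LinkUp}).
∂π/∂p_{NetOne} = 395 − 4p_{NetOne} + p_{LinkUp} = 0 ⇒ p_{NetOne} = 98.75 + 0.25p_{LinkUp}.
The best-response slope dp_{NetOne}/dp_{LinkUp} = 0.25 > 0: the reaction function is upward-sloping, so the choices are strategic complements.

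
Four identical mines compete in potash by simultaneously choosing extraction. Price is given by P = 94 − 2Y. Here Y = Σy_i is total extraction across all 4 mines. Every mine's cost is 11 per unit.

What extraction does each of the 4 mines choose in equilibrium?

A representative mine's profit is π_i = y_i(94 − 2Y) − 11y_i, with Y = y_i + Σ_{j≠i} y_j.
First-order condition: 83 − 4y_i − 2Σ_{j≠i} y_j = 0.
With identical mines, set every y_j = y: then 83 − 4y − 6y = 0, i.e. y = 83/10 = 8.3.

8.3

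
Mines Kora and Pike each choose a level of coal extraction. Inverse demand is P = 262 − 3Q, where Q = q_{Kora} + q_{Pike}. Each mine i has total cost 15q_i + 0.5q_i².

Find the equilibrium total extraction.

Mine Kora's profit: π = q_{Kora}(262 − 3(q_{Kora} + q_{Pike})) − 15q_{Kora} − 0.5q_{Kora}².
∂π/∂q_{Kora} = 247 − 7q_{Kora} − 3q_{Pike} = 0, so q_{Kora} = 247/7 − (3/7)q_{Pike}.
The game is symmetric, so in equilibrium q_{Pike} = q_{Kora}: the reaction function gives (10/7)q_{Kora} = 247/7, hence q_{Kora} = 24.7.
Total extraction: 24.7 + 24.7 = 49.4.

49.4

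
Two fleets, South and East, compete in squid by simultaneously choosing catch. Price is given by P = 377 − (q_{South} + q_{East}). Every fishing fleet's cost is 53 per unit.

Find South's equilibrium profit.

Fishing fleet South's profit: π = q_{South}(377 − (q_{South} + q_{East})) − 53q_{South}.
∂π/∂q_{South} = 324 − 2q_{South} − q_{East} = 0, so q_{South} = 162 − 0.5q_{East}.
By symmetry q_{East} = q_{South}; substituting into the reaction function, 1.5q_{South} = 162 and q_{South} = 108.
Price P = 377 − 216 = 161.
South's profit: (161 − 53)·108 = 11664.

11664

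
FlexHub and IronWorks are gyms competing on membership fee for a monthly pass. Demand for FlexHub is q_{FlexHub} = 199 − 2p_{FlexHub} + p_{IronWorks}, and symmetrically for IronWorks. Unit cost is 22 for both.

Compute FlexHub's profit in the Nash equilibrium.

FlexHub's profit: π = (p_{FlexHub} − 22)(199 − 2p_{FlexHub} + p_{IronWorks}).
∂π/∂p_{FlexHub} = 243 − 4p_{FlexHub} + p_{IronWorks} = 0 ⇒ p_{FlexHub} = 60.75 + 0.25p_{IronWorks}.
The game is symmetric, so in equilibrium p_{IronWorks} = p_{FlexHub}: the reaction function gives 0.75p_{FlexHub} = 60.75, hence p_{FlexHub} = 81.
q_{FlexHub} = 199 − 2·81 + 81 = 118.
Profit = (81 − 22)·118 = 6962.

6962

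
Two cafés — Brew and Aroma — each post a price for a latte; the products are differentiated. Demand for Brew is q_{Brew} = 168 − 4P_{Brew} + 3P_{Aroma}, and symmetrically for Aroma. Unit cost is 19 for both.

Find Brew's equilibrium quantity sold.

Brew's profit: π = (P_{Brew} − 19)(168 − 4P_{Brew} + 3P_{Aroma}).
∂π/∂P_{Brew} = 244 − 8P_{Brew} + 3P_{Aroma} = 0 ⇒ P_{Brew} = 30.5 + 0.375P_{Aroma}.
By symmetry P_{Aroma} = P_{Brew}; substituting into the reaction function, 0.625P_{Brew} = 30.5 and P_{Brew} = 48.8.
q_{Brew} = 168 − 4·48.8 + 3·48.8 = 119.2.

119.2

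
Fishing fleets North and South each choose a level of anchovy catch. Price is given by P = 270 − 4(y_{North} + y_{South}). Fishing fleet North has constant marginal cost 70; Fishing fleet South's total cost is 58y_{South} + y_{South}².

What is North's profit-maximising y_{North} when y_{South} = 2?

Fishing fleet North's profit: π = y_{North}(270 − 4(y_{North} + y_{South})) − 70y_{North}.
∂π/∂y_{North} = 200 − 8y_{North} − 4y_{South} = 0, so y_{North} = 25 − 0.5y_{South}.
At y_{South} = 2: y_{North} = 25 − 0.5·2 = 24.

24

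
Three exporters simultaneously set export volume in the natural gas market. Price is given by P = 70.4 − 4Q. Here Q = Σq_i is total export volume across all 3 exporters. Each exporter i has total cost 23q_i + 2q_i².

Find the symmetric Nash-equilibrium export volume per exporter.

2.37

A representative exporter's profit is π_i = q_i(70.4 − 4Q) − 23q_i − 2q_i², with Q = q_i + Σ_{j≠i} q_j.
First-order condition: 47.4 − 12q_i − 4Σ_{j≠i} q_j = 0.
With identical exporters, set every q_j = q: then 47.4 − 12q − 8q = 0, i.e. q = 47.4/20 = 2.37.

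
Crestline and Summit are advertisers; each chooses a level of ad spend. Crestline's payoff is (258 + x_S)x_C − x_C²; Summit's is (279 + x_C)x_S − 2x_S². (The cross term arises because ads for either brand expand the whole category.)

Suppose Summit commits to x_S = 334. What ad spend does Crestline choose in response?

Expanding Crestline's payoff: 258x_C + x_Sx_C − x_C².
∂π/∂x_C = 258 + x_S − 2x_C = 0, so x_C = 129 + 0.5x_S.
At x_S = 334: x_C = 129 + 0.5·334 = 296.

296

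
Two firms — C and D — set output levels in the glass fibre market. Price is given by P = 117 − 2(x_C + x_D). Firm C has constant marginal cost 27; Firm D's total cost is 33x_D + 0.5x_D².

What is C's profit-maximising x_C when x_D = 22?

11.5

Firm C's profit: π = x_C(117 − 2(x_C + x_D)) − 27x_C.
∂π/∂x_C = 90 − 4x_C − 2x_D = 0, so x_C = 22.5 − 0.5x_D.
At x_D = 22: x_C = 22.5 − 0.5·22 = 11.5.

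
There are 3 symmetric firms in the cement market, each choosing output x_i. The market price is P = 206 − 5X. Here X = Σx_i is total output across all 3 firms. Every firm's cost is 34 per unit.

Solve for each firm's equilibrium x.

8.6

A representative firm's profit is π_i = x_i(206 − 5X) − 34x_i, with X = x_i + Σ_{j≠i} x_j.
First-order condition: 172 − 10x_i − 5Σ_{j≠i} x_j = 0.
With identical firms, set every x_j = x: then 172 − 10x − 10x = 0, i.e. x = 172/20 = 8.6.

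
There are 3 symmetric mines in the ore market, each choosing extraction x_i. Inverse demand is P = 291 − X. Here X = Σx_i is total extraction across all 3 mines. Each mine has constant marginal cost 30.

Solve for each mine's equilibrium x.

A representative mine's profit is π_i = x_i(291 − X) − 30x_i, with X = x_i + Σ_{j≠i} x_j.
First-order condition: 261 − 2x_i − Σ_{j≠i} x_j = 0.
In a symmetric equilibrium every mine chooses the same x, so Σ_{j≠i} x_j = 2x. The condition becomes 261 − 4x = 0, giving x = 261/4 = 65.25.

65.25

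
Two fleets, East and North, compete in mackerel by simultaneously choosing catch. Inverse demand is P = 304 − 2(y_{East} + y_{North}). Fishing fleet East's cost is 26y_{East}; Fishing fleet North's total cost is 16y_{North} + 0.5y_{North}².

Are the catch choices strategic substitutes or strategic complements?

Fishing fleet East's profit: π = y_{East}(304 − 2(y_{East} + y_{North})) − 26y_{East}.
∂π/∂y_{East} = 278 − 4y_{East} − 2y_{North} = 0, so y_{East} = 69.5 − 0.5y_{North}.
The best-response slope dy_{East}/dy_{North} = −0.5 < 0: the reaction function is downward-sloping, so the choices are strategic substitutes.

strategic substitutes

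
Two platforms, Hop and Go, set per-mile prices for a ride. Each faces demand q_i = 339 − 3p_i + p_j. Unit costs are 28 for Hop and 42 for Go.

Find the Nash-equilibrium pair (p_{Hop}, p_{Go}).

Hop's profit: π = (p_{Hop} − 28)(339 − 3p_{Hop} + p_{Go}).
∂π/∂p_{Hop} = 423 − 6p_{Hop} + p_{Go} = 0 ⇒ p_{Hop} = 70.5 + (1/6)p_{Go}.
Similarly p_{Go} = 77.5 + (1/6)p_{Hop}.
Solving the two reaction functions simultaneously: (1 − (1/6)(1/6))p_{Hop} = 70.5 + (1/6)·77.5, so (35/36)p_{Hop} = 1001/12 and p_{Hop} = 85.8.
Then p_{Go} = 77.5 + (1/6)·85.8 = 91.8.

85.8, 91.8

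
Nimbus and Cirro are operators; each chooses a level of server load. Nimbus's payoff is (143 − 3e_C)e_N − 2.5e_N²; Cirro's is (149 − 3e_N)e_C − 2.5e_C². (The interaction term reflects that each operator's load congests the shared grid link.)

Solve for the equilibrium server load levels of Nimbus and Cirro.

16.75, 19.75

Expanding Nimbus's payoff: 143e_N − 3e_Ce_N − 2.5e_N².
∂π/∂e_N = 143 − 3e_C − 5e_N = 0, so e_N = 28.6 − 0.6e_C.
Likewise for Cirro: e_C = 29.8 − 0.6e_N.
Plugging e_C into Nimbus's best response: e_N = 28.6 − 0.6(29.8 − 0.6e_N) ⇒ 0.64e_N = 10.72, so e_N = 16.75.
Then e_C = 29.8 − 0.6·16.75 = 19.75.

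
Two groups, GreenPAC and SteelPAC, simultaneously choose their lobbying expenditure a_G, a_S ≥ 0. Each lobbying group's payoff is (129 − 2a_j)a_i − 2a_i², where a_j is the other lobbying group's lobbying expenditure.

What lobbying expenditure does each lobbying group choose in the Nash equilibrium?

21.5

GreenPAC's payoff is (129 − 2a_S)a_G − 2a_G².
∂π/∂a_G = 129 − 2a_S − 4a_G = 0, so a_G = 32.25 − 0.5a_S.
By symmetry a_S = a_G; substituting into the reaction function, 1.5a_G = 32.25 and a_G = 21.5.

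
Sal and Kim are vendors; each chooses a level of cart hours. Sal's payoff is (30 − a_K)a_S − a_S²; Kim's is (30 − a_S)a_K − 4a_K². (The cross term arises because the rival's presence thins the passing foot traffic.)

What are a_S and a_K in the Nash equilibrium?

14, 2

Expanding Sal's payoff: 30a_S − a_Ka_S − a_S².
∂π/∂a_S = 30 − a_K − 2a_S = 0, so a_S = 15 − 0.5a_K.
Likewise for Kim: a_K = 3.75 − 0.125a_S.
Plugging a_K into Sal's best response: a_S = 15 − 0.5(3.75 − 0.125a_S) ⇒ 0.9375a_S = 13.125, so a_S = 14.
Then a_K = 3.75 − 0.125·14 = 2.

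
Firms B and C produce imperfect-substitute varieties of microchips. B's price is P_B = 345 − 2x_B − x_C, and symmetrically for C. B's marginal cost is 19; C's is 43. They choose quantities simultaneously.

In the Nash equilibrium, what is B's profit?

Firm B's profit: π = x_B(345 − 2x_B − x_C) − 19x_B.
∂π/∂x_B = 326 − 4x_B − x_C = 0 ⇒ x_B = 81.5 − 0.25x_C.
Similarly x_C = 75.5 − 0.25x_B.
Substituting the second reaction function into the first: x_B = 81.5 − 0.25(75.5 − 0.25x_B), which gives 0.9375x_B = 62.625 ⇒ x_B = 66.8.
Then x_C = 75.5 − 0.25·66.8 = 58.8.
P_B = 345 − 2·66.8 − 58.8 = 152.6.
Profit = (152.6 − 19)·66.8 = 8924.48.

8924.48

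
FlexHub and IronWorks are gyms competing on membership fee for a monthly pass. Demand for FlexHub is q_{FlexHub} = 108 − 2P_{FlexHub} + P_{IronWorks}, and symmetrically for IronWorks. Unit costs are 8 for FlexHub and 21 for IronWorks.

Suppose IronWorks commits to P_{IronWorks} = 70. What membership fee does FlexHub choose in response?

48.5

FlexHub's profit: π = (P_{FlexHub} − 8)(108 − 2P_{FlexHub} + P_{IronWorks}).
∂π/∂P_{FlexHub} = 124 − 4P_{FlexHub} + P_{IronWorks} = 0 ⇒ P_{FlexHub} = 31 + 0.25P_{IronWorks}.
At P_{IronWorks} = 70: P_{FlexHub} = 31 + 0.25·70 = 48.5.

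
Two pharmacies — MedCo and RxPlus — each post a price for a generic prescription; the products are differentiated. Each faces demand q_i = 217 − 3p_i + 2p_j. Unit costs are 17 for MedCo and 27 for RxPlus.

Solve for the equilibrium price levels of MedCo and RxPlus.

68.875, 72.625

MedCo's profit: π = (p_{MedCo} − 17)(217 − 3p_{MedCo} + 2p_{RxPlus}).
∂π/∂p_{MedCo} = 268 − 6p_{MedCo} + 2p_{RxPlus} = 0 ⇒ p_{MedCo} = 134/3 + (1/3)p_{RxPlus}.
Similarly p_{RxPlus} = 149/3 + (1/3)p_{MedCo}.
Solving the two reaction functions simultaneously: (1 − (1/3)(1/3))p_{MedCo} = 134/3 + (1/3)·(149/3), so (8/9)p_{MedCo} = 551/9 and p_{MedCo} = 68.875.
Then p_{RxPlus} = 149/3 + (1/3)·68.875 = 72.625.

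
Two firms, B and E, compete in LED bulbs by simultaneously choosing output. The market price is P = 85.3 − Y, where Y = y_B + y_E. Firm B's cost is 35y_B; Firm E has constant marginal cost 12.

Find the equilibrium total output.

41.2

Firm B's profit: π = y_B(85.3 − (y_B + y_E)) − 35y_B.
∂π/∂y_B = 50.3 − 2y_B − y_E = 0, so y_B = 25.15 − 0.5y_E.
By the same steps for E: y_E = 36.65 − 0.5y_B.
Solving the two reaction functions simultaneously: (1 − (−0.5)(−0.5))y_B = 25.15 − 0.5·36.65, so 0.75y_B = 6.825 and y_B = 9.1.
Then y_E = 36.65 − 0.5·9.1 = 32.1.
Total output: 9.1 + 32.1 = 41.2.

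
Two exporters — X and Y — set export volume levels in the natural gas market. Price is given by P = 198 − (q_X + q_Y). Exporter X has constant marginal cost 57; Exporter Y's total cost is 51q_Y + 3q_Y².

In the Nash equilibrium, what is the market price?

122.4

Exporter X's profit: π = q_X(198 − (q_X + q_Y)) − 57q_X.
∂π/∂q_X = 141 − 2q_X − q_Y = 0, so q_X = 70.5 − 0.5q_Y.
For Y: ∂π/∂q_Y = 147 − 8q_Y − q_X = 0 ⇒ q_Y = 18.375 − 0.125q_X.
Substituting the second reaction function into the first: q_X = 70.5 − 0.5(18.375 − 0.125q_X), which gives 0.9375q_X = 61.3125 ⇒ q_X = 65.4.
Then q_Y = 18.375 − 0.125·65.4 = 10.2.
Equilibrium price: P = 198 − 75.6 = 122.4.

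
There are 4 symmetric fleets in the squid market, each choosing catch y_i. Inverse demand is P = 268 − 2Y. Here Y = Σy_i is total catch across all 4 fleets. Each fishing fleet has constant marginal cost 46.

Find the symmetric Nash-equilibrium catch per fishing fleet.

22.2

A representative fishing fleet's profit is π_i = y_i(268 − 2Y) − 46y_i, with Y = y_i + Σ_{j≠i} y_j.
First-order condition: 222 − 4y_i − 2Σ_{j≠i} y_j = 0.
Imposing symmetry (y_j = y for all j) turns Σ_{j≠i} y_j into 3y, so 222 = 10y and y = 22.2.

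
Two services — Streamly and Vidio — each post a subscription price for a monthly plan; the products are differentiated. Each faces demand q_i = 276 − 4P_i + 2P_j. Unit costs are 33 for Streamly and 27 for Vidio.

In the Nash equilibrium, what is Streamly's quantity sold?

136.8

Streamly's profit: π = (P_{Streamly} − 33)(276 − 4P_{Streamly} + 2P_{Vidio}).
∂π/∂P_{Streamly} = 408 − 8P_{Streamly} + 2P_{Vidio} = 0 ⇒ P_{Streamly} = 51 + 0.25P_{Vidio}.
Similarly P_{Vidio} = 48 + 0.25P_{Streamly}.
Plugging P_{Vidio} into Streamly's best response: P_{Streamly} = 51 + 0.25(48 + 0.25P_{Streamly}) ⇒ 0.9375P_{Streamly} = 63, so P_{Streamly} = 67.2.
Then P_{Vidio} = 48 + 0.25·67.2 = 64.8.
q_{Streamly} = 276 − 4·67.2 + 2·64.8 = 136.8.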